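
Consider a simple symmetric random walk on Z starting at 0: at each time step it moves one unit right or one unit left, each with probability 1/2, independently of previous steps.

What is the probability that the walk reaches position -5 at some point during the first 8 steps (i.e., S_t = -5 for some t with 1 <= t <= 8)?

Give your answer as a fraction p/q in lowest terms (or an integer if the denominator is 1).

Count via complement. Let g(t,s) = #length-t paths at position s with S_1..S_t all ≠ -5.
g(t,s) = g(t-1,s-1) + g(t-1,s+1) for s ≠ -5; g(t,-5) = 0.
t=0: g(0,0)=1
t=1: g(1,-1)=1 g(1,1)=1
t=2: g(2,-2)=1 g(2,0)=2 g(2,2)=1
t=3: g(3,-3)=1 g(3,-1)=3 g(3,1)=3 g(3,3)=1
t=4: g(4,-4)=1 g(4,-2)=4 g(4,0)=6 g(4,2)=4 g(4,4)=1
t=5: g(5,-3)=5 g(5,-1)=10 g(5,1)=10 g(5,3)=5 g(5,5)=1
t=6: g(6,-4)=5 g(6,-2)=15 g(6,0)=20 g(6,2)=15 g(6,4)=6 g(6,6)=1
t=7: g(7,-3)=20 g(7,-1)=35 g(7,1)=35 g(7,3)=21 g(7,5)=7 g(7,7)=1
t=8: g(8,-4)=20 g(8,-2)=55 g(8,0)=70 g(8,2)=56 g(8,4)=28 g(8,6)=8 g(8,8)=1
Paths never hitting -5: Σ_s g(8,s) = 238
Paths hitting -5: 2^8 - 238 = 18
P = 18/256 = 9/128

Answer: 9/128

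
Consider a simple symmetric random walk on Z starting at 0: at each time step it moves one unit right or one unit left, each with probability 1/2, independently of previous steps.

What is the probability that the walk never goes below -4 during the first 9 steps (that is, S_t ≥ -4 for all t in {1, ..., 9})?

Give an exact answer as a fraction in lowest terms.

Let f(t,s) = #length-t paths at position s with S_1..S_t all ≥ -4.
f(t,s) = f(t-1,s-1) + f(t-1,s+1) for s ≥ -4; f(t,s) = 0 for s < -4.
t=0: f(0,0)=1
t=1: f(1,-1)=1 f(1,1)=1
t=2: f(2,-2)=1 f(2,0)=2 f(2,2)=1
t=3: f(3,-3)=1 f(3,-1)=3 f(3,1)=3 f(3,3)=1
t=4: f(4,-4)=1 f(4,-2)=4 f(4,0)=6 f(4,2)=4 f(4,4)=1
t=5: f(5,-3)=5 f(5,-1)=10 f(5,1)=10 f(5,3)=5 f(5,5)=1
t=6: f(6,-4)=5 f(6,-2)=15 f(6,0)=20 f(6,2)=15 f(6,4)=6 f(6,6)=1
t=7: f(7,-3)=20 f(7,-1)=35 f(7,1)=35 f(7,3)=21 f(7,5)=7 f(7,7)=1
t=8: f(8,-4)=20 f(8,-2)=55 f(8,0)=70 f(8,2)=56 f(8,4)=28 f(8,6)=8 f(8,8)=1
t=9: f(9,-3)=75 f(9,-1)=125 f(9,1)=126 f(9,3)=84 f(9,5)=36 f(9,7)=9 f(9,9)=1
Σ_s f(9,s) = 456
P = 456/512 = 57/64

Answer: 57/64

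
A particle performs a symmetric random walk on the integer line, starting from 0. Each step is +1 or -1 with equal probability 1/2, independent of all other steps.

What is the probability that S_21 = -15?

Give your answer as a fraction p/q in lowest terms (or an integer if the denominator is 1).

To reach position -15 after 21 steps: need 3 steps of +1 and 18 of -1.
Favorable paths: C(21,3) = 1330
Total paths: 2^21 = 2097152
P = 1330/2097152 = 665/1048576

Answer: 665/1048576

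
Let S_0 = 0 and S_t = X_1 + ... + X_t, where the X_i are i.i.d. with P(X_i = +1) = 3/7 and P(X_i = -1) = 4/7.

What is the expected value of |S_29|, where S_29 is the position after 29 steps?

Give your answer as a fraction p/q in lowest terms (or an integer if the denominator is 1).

Answer: 2539136936655332571317861/459986536544739960976801

Derivation:
S_29 takes values m ≡ 1 (mod 2) with |m| ≤ 29; P(S_29=m) = C(29,(29+m)/2) · (3/7)^((29+m)/2) · (4/7)^((29-m)/2).
Distribution: P(S=-29)=288230376151711744/3219905755813179726837607, P(S=-27)=6269010681299730432/3219905755813179726837607, P(S=-25)=9403516021949595648/459986536544739960976801, P(S=-23)=63473733148159770624/459986536544739960976801, P(S=-21)=309434449097278881792/459986536544739960976801, P(S=-19)=1160379184114795806720/459986536544739960976801, P(S=-17)=3481137552344387420160/459986536544739960976801, P(S=-15)=60049622777940682997760/3219905755813179726837607, P(S=-13)=123852346979502658682880/3219905755813179726837607, P(S=-11)=30963086744875664670720/459986536544739960976801, P(S=-9)=46444630117313497006080/459986536544739960976801, P(S=-7)=60166907197428848394240/459986536544739960976801, P(S=-5)=67687770597107454443520/459986536544739960976801, P(S=-3)=66386082701009234165760/459986536544739960976801, P(S=-1)=398316496206055404994560/3219905755813179726837607, P(S=1)=298737372154541553745920/3219905755813179726837607, P(S=3)=28006628639488270663680/459986536544739960976801, P(S=5)=16062625249118272880640/459986536544739960976801, P(S=7)=8031312624559136440320/459986536544739960976801, P(S=9)=3487280481716467138560/459986536544739960976801, P(S=11)=1307730180643675176960/459986536544739960976801, P(S=13)=2942392906448269148160/3219905755813179726837607, P(S=15)=802470792667709767680/3219905755813179726837607, P(S=17)=26167525847860101120/459986536544739960976801, P(S=19)=4906411096473768960/459986536544739960976801, P(S=21)=735961664471065344/459986536544739960976801, P(S=23)=84918653592815232/459986536544739960976801, P(S=25)=7076554466067936/459986536544739960976801, P(S=27)=2653707924775476/3219905755813179726837607, P(S=29)=68630377364883/3219905755813179726837607
E[|S_29|] = Σ_m |m|·P(S_29=m) = 2539136936655332571317861/459986536544739960976801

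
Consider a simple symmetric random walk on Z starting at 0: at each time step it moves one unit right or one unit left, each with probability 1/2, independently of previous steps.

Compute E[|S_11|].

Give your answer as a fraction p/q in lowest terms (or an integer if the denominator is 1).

S_11 takes values m ≡ 1 (mod 2) with |m| ≤ 11; P(S_11=m) = C(11,(11+m)/2)/2^11.
Total paths: 2^11 = 2048
Distribution: P(S=-11)=1/2048, P(S=-9)=11/2048, P(S=-7)=55/2048, P(S=-5)=165/2048, P(S=-3)=330/2048, P(S=-1)=462/2048, P(S=1)=462/2048, P(S=3)=330/2048, P(S=5)=165/2048, P(S=7)=55/2048, P(S=9)=11/2048, P(S=11)=1/2048
E[|S_11|] = Σ_m |m|·P(S_11=m) = 5544/2048 = 693/256

Answer: 693/256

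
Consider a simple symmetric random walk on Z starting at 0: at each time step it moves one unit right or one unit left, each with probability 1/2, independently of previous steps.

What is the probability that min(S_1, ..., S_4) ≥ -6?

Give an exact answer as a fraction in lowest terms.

Answer: 1

Derivation:
Let f(t,s) = #length-t paths at position s with S_1..S_t all ≥ -6.
f(t,s) = f(t-1,s-1) + f(t-1,s+1) for s ≥ -6; f(t,s) = 0 for s < -6.
t=0: f(0,0)=1
t=1: f(1,-1)=1 f(1,1)=1
t=2: f(2,-2)=1 f(2,0)=2 f(2,2)=1
t=3: f(3,-3)=1 f(3,-1)=3 f(3,1)=3 f(3,3)=1
t=4: f(4,-4)=1 f(4,-2)=4 f(4,0)=6 f(4,2)=4 f(4,4)=1
Σ_s f(4,s) = 16
P = 16/16 = 1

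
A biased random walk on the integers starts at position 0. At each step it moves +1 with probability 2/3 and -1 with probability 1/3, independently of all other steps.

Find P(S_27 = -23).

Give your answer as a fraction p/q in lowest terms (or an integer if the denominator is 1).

To reach position -23 after 27 steps: need 2 steps of +1 and 25 steps of -1.
Number of such sequences: C(27,2) = 351
Each has probability (2/3)^2 · (1/3)^25 = 4/7625597484987
P = 351 · 4/7625597484987 = 52/282429536481

Answer: 52/282429536481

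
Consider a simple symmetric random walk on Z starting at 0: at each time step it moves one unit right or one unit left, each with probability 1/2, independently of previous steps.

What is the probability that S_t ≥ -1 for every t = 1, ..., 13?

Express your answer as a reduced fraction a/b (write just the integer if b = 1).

Answer: 429/1024

Derivation:
Let f(t,s) = #length-t paths at position s with S_1..S_t all ≥ -1.
f(t,s) = f(t-1,s-1) + f(t-1,s+1) for s ≥ -1; f(t,s) = 0 for s < -1.
t=0: f(0,0)=1
t=1: f(1,-1)=1 f(1,1)=1
t=2: f(2,0)=2 f(2,2)=1
t=3: f(3,-1)=2 f(3,1)=3 f(3,3)=1
t=4: f(4,0)=5 f(4,2)=4 f(4,4)=1
t=5: f(5,-1)=5 f(5,1)=9 f(5,3)=5 f(5,5)=1
t=6: f(6,0)=14 f(6,2)=14 f(6,4)=6 f(6,6)=1
t=7: f(7,-1)=14 f(7,1)=28 f(7,3)=20 f(7,5)=7 f(7,7)=1
t=8: f(8,0)=42 f(8,2)=48 f(8,4)=27 f(8,6)=8 f(8,8)=1
t=9: f(9,-1)=42 f(9,1)=90 f(9,3)=75 f(9,5)=35 f(9,7)=9 f(9,9)=1
t=10: f(10,0)=132 f(10,2)=165 f(10,4)=110 f(10,6)=44 f(10,8)=10 f(10,10)=1
t=11: f(11,-1)=132 f(11,1)=297 f(11,3)=275 f(11,5)=154 f(11,7)=54 f(11,9)=11 f(11,11)=1
t=12: f(12,0)=429 f(12,2)=572 f(12,4)=429 f(12,6)=208 f(12,8)=65 f(12,10)=12 f(12,12)=1
t=13: f(13,-1)=429 f(13,1)=1001 f(13,3)=1001 f(13,5)=637 f(13,7)=273 f(13,9)=77 f(13,11)=13 f(13,13)=1
Σ_s f(13,s) = 3432
P = 3432/8192 = 429/1024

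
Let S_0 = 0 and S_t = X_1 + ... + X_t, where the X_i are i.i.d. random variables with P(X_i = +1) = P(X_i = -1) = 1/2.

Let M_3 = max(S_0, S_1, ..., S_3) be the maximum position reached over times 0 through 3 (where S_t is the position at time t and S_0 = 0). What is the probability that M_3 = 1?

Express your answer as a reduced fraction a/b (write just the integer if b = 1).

Let M_3 = max(S_0,...,S_3). Use the reflection principle: for j ≥ 1, #{paths with M_3 ≥ j} = #{S_3 ≥ j} + #{S_3 ≥ j+1}.
By reflection, #{M_3 ≥ 1} = #{S_3 ≥ 1} + #{S_3 ≥ 2} = 4 + 1 = 5.
#{M_3 ≥ 2} = #{S_3 ≥ 2} + #{S_3 ≥ 3} = 1 + 1 = 2.
#{M_3 = 1} = 5 - 2 = 3.
P(M_3 = 1) = 3/8 = 3/8

Answer: 3/8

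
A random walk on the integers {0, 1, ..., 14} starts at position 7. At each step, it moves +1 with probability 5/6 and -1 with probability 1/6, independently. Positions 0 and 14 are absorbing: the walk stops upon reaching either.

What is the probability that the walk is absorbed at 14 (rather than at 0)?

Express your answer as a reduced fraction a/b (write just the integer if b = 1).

Answer: 78125/78126

Derivation:
Biased walk: p = 5/6, q = 1/6, r = q/p = 1/5
Gambler's ruin: P(hit 14 before 0 | start at 7) = (1 - r^a)/(1 - r^N)
r^7 = 1/78125; r^14 = 1/6103515625
P = (1 - 1/78125) / (1 - 1/6103515625) = 78124/78125 / 6103515624/6103515625 = 78125/78126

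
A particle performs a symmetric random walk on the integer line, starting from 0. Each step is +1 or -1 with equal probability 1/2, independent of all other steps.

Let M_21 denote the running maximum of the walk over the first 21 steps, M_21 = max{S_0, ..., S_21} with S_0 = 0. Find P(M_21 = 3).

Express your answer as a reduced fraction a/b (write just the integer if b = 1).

Let M_21 = max(S_0,...,S_21). Use the reflection principle: for j ≥ 1, #{paths with M_21 ≥ j} = #{S_21 ≥ j} + #{S_21 ≥ j+1}.
By reflection, #{M_21 ≥ 3} = #{S_21 ≥ 3} + #{S_21 ≥ 4} = 695860 + 401930 = 1097790.
#{M_21 ≥ 4} = #{S_21 ≥ 4} + #{S_21 ≥ 5} = 401930 + 401930 = 803860.
#{M_21 = 3} = 1097790 - 803860 = 293930.
P(M_21 = 3) = 293930/2097152 = 146965/1048576

Answer: 146965/1048576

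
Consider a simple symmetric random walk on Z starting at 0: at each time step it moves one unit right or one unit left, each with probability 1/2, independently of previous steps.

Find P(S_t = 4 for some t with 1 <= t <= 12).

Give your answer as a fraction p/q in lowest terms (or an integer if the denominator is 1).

Answer: 1093/4096

Derivation:
Count via complement. Let g(t,s) = #length-t paths at position s with S_1..S_t all ≠ 4.
g(t,s) = g(t-1,s-1) + g(t-1,s+1) for s ≠ 4; g(t,4) = 0.
t=0: g(0,0)=1
t=1: g(1,-1)=1 g(1,1)=1
t=2: g(2,-2)=1 g(2,0)=2 g(2,2)=1
t=3: g(3,-3)=1 g(3,-1)=3 g(3,1)=3 g(3,3)=1
t=4: g(4,-4)=1 g(4,-2)=4 g(4,0)=6 g(4,2)=4
t=5: g(5,-5)=1 g(5,-3)=5 g(5,-1)=10 g(5,1)=10 g(5,3)=4
t=6: g(6,-6)=1 g(6,-4)=6 g(6,-2)=15 g(6,0)=20 g(6,2)=14
t=7: g(7,-7)=1 g(7,-5)=7 g(7,-3)=21 g(7,-1)=35 g(7,1)=34 g(7,3)=14
t=8: g(8,-8)=1 g(8,-6)=8 g(8,-4)=28 g(8,-2)=56 g(8,0)=69 g(8,2)=48
t=9: g(9,-9)=1 g(9,-7)=9 g(9,-5)=36 g(9,-3)=84 g(9,-1)=125 g(9,1)=117 g(9,3)=48
t=10: g(10,-10)=1 g(10,-8)=10 g(10,-6)=45 g(10,-4)=120 g(10,-2)=209 g(10,0)=242 g(10,2)=165
t=11: g(11,-11)=1 g(11,-9)=11 g(11,-7)=55 g(11,-5)=165 g(11,-3)=329 g(11,-1)=451 g(11,1)=407 g(11,3)=165
t=12: g(12,-12)=1 g(12,-10)=12 g(12,-8)=66 g(12,-6)=220 g(12,-4)=494 g(12,-2)=780 g(12,0)=858 g(12,2)=572
Paths never hitting 4: Σ_s g(12,s) = 3003
Paths hitting 4: 2^12 - 3003 = 1093
P = 1093/4096 = 1093/4096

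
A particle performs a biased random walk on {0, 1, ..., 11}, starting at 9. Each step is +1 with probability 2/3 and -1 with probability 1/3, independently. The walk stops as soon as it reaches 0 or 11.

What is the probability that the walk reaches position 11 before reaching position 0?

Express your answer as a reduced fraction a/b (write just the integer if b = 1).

Answer: 2044/2047

Derivation:
Biased walk: p = 2/3, q = 1/3, r = q/p = 1/2
Gambler's ruin: P(hit 11 before 0 | start at 9) = (1 - r^a)/(1 - r^N)
r^9 = 1/512; r^11 = 1/2048
P = (1 - 1/512) / (1 - 1/2048) = 511/512 / 2047/2048 = 2044/2047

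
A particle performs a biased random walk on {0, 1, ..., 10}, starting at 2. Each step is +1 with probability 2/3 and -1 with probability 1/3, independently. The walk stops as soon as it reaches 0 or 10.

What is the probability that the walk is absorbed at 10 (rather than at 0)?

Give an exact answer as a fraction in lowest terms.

Biased walk: p = 2/3, q = 1/3, r = q/p = 1/2
Gambler's ruin: P(hit 10 before 0 | start at 2) = (1 - r^a)/(1 - r^N)
r^2 = 1/4; r^10 = 1/1024
P = (1 - 1/4) / (1 - 1/1024) = 3/4 / 1023/1024 = 256/341

Answer: 256/341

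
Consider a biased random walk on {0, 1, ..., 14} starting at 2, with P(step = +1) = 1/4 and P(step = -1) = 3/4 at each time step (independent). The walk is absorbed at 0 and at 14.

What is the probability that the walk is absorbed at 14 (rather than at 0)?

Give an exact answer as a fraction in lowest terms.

Answer: 1/597871

Derivation:
Biased walk: p = 1/4, q = 3/4, r = q/p = 3
Gambler's ruin: P(hit 14 before 0 | start at 2) = (1 - r^a)/(1 - r^N)
r^2 = 9; r^14 = 4782969
P = (1 - 9) / (1 - 4782969) = -8 / -4782968 = 1/597871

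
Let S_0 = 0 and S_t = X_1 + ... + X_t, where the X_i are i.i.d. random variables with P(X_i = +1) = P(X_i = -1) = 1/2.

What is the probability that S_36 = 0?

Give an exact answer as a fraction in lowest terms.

To return to 0 after 36 steps: need exactly 18 steps of +1 and 18 of -1.
Favorable paths: C(36,18) = 9075135300
Total paths: 2^36 = 68719476736
P = 9075135300/68719476736 = 2268783825/17179869184

Answer: 2268783825/17179869184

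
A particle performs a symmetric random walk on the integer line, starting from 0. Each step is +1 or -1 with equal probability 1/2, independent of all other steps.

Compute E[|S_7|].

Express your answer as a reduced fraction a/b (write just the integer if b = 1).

S_7 takes values m ≡ 1 (mod 2) with |m| ≤ 7; P(S_7=m) = C(7,(7+m)/2)/2^7.
Total paths: 2^7 = 128
Distribution: P(S=-7)=1/128, P(S=-5)=7/128, P(S=-3)=21/128, P(S=-1)=35/128, P(S=1)=35/128, P(S=3)=21/128, P(S=5)=7/128, P(S=7)=1/128
E[|S_7|] = Σ_m |m|·P(S_7=m) = 280/128 = 35/16

Answer: 35/16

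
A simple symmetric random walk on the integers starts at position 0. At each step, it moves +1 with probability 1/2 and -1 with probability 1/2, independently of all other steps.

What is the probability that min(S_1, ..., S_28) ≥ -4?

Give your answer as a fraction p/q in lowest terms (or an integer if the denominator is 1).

Let f(t,s) = #length-t paths at position s with S_1..S_t all ≥ -4.
f(t,s) = f(t-1,s-1) + f(t-1,s+1) for s ≥ -4; f(t,s) = 0 for s < -4.
t=0: f(0,0)=1
t=1: f(1,-1)=1 f(1,1)=1
t=2: f(2,-2)=1 f(2,0)=2 f(2,2)=1
t=3: f(3,-3)=1 f(3,-1)=3 f(3,1)=3 f(3,3)=1
t=4: f(4,-4)=1 f(4,-2)=4 f(4,0)=6 f(4,2)=4 f(4,4)=1
t=5: f(5,-3)=5 f(5,-1)=10 f(5,1)=10 f(5,3)=5 f(5,5)=1
t=6: f(6,-4)=5 f(6,-2)=15 f(6,0)=20 f(6,2)=15 f(6,4)=6 f(6,6)=1
t=7: f(7,-3)=20 f(7,-1)=35 f(7,1)=35 f(7,3)=21 f(7,5)=7 f(7,7)=1
t=8: f(8,-4)=20 f(8,-2)=55 f(8,0)=70 f(8,2)=56 f(8,4)=28 f(8,6)=8 f(8,8)=1
t=9: f(9,-3)=75 f(9,-1)=125 f(9,1)=126 f(9,3)=84 f(9,5)=36 f(9,7)=9 f(9,9)=1
t=10: f(10,-4)=75 f(10,-2)=200 f(10,0)=251 f(10,2)=210 f(10,4)=120 f(10,6)=45 f(10,8)=10 f(10,10)=1
t=11: f(11,-3)=275 f(11,-1)=451 f(11,1)=461 f(11,3)=330 f(11,5)=165 f(11,7)=55 f(11,9)=11 f(11,11)=1
t=12: f(12,-4)=275 f(12,-2)=726 f(12,0)=912 f(12,2)=791 f(12,4)=495 f(12,6)=220 f(12,8)=66 f(12,10)=12 f(12,12)=1
t=13: f(13,-3)=1001 f(13,-1)=1638 f(13,1)=1703 f(13,3)=1286 f(13,5)=715 f(13,7)=286 f(13,9)=78 f(13,11)=13 f(13,13)=1
t=14: f(14,-4)=1001 f(14,-2)=2639 f(14,0)=3341 f(14,2)=2989 f(14,4)=2001 f(14,6)=1001 f(14,8)=364 f(14,10)=91 f(14,12)=14 f(14,14)=1
t=15: f(15,-3)=3640 f(15,-1)=5980 f(15,1)=6330 f(15,3)=4990 f(15,5)=3002 f(15,7)=1365 f(15,9)=455 f(15,11)=105 f(15,13)=15 f(15,15)=1
t=16: f(16,-4)=3640 f(16,-2)=9620 f(16,0)=12310 f(16,2)=11320 f(16,4)=7992 f(16,6)=4367 f(16,8)=1820 f(16,10)=560 f(16,12)=120 f(16,14)=16 f(16,16)=1
t=17: f(17,-3)=13260 f(17,-1)=21930 f(17,1)=23630 f(17,3)=19312 f(17,5)=12359 f(17,7)=6187 f(17,9)=2380 f(17,11)=680 f(17,13)=136 f(17,15)=17 f(17,17)=1
t=18: f(18,-4)=13260 f(18,-2)=35190 f(18,0)=45560 f(18,2)=42942 f(18,4)=31671 f(18,6)=18546 f(18,8)=8567 f(18,10)=3060 f(18,12)=816 f(18,14)=153 f(18,16)=18 f(18,18)=1
t=19: f(19,-3)=48450 f(19,-1)=80750 f(19,1)=88502 f(19,3)=74613 f(19,5)=50217 f(19,7)=27113 f(19,9)=11627 f(19,11)=3876 f(19,13)=969 f(19,15)=171 f(19,17)=19 f(19,19)=1
t=20: f(20,-4)=48450 f(20,-2)=129200 f(20,0)=169252 f(20,2)=163115 f(20,4)=124830 f(20,6)=77330 f(20,8)=38740 f(20,10)=15503 f(20,12)=4845 f(20,14)=1140 f(20,16)=190 f(20,18)=20 f(20,20)=1
t=21: f(21,-3)=177650 f(21,-1)=298452 f(21,1)=332367 f(21,3)=287945 f(21,5)=202160 f(21,7)=116070 f(21,9)=54243 f(21,11)=20348 f(21,13)=5985 f(21,15)=1330 f(21,17)=210 f(21,19)=21 f(21,21)=1
t=22: f(22,-4)=177650 f(22,-2)=476102 f(22,0)=630819 f(22,2)=620312 f(22,4)=490105 f(22,6)=318230 f(22,8)=170313 f(22,10)=74591 f(22,12)=26333 f(22,14)=7315 f(22,16)=1540 f(22,18)=231 f(22,20)=22 f(22,22)=1
t=23: f(23,-3)=653752 f(23,-1)=1106921 f(23,1)=1251131 f(23,3)=1110417 f(23,5)=808335 f(23,7)=488543 f(23,9)=244904 f(23,11)=100924 f(23,13)=33648 f(23,15)=8855 f(23,17)=1771 f(23,19)=253 f(23,21)=23 f(23,23)=1
t=24: f(24,-4)=653752 f(24,-2)=1760673 f(24,0)=2358052 f(24,2)=2361548 f(24,4)=1918752 f(24,6)=1296878 f(24,8)=733447 f(24,10)=345828 f(24,12)=134572 f(24,14)=42503 f(24,16)=10626 f(24,18)=2024 f(24,20)=276 f(24,22)=24 f(24,24)=1
t=25: f(25,-3)=2414425 f(25,-1)=4118725 f(25,1)=4719600 f(25,3)=4280300 f(25,5)=3215630 f(25,7)=2030325 f(25,9)=1079275 f(25,11)=480400 f(25,13)=177075 f(25,15)=53129 f(25,17)=12650 f(25,19)=2300 f(25,21)=300 f(25,23)=25 f(25,25)=1
t=26: f(26,-4)=2414425 f(26,-2)=6533150 f(26,0)=8838325 f(26,2)=8999900 f(26,4)=7495930 f(26,6)=5245955 f(26,8)=3109600 f(26,10)=1559675 f(26,12)=657475 f(26,14)=230204 f(26,16)=65779 f(26,18)=14950 f(26,20)=2600 f(26,22)=325 f(26,24)=26 f(26,26)=1
t=27: f(27,-3)=8947575 f(27,-1)=15371475 f(27,1)=17838225 f(27,3)=16495830 f(27,5)=12741885 f(27,7)=8355555 f(27,9)=4669275 f(27,11)=2217150 f(27,13)=887679 f(27,15)=295983 f(27,17)=80729 f(27,19)=17550 f(27,21)=2925 f(27,23)=351 f(27,25)=27 f(27,27)=1
t=28: f(28,-4)=8947575 f(28,-2)=24319050 f(28,0)=33209700 f(28,2)=34334055 f(28,4)=29237715 f(28,6)=21097440 f(28,8)=13024830 f(28,10)=6886425 f(28,12)=3104829 f(28,14)=1183662 f(28,16)=376712 f(28,18)=98279 f(28,20)=20475 f(28,22)=3276 f(28,24)=378 f(28,26)=28 f(28,28)=1
Σ_s f(28,s) = 175844430
P = 175844430/268435456 = 87922215/134217728

Answer: 87922215/134217728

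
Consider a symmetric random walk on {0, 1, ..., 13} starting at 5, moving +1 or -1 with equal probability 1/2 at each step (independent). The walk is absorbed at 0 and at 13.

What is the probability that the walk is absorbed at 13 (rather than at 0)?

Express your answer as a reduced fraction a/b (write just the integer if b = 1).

Answer: 5/13

Derivation:
Symmetric walk (p = 1/2): the harmonic-function argument gives P(hit 13 before 0 | start at 5) = a/N.
P = 5/13 = 5/13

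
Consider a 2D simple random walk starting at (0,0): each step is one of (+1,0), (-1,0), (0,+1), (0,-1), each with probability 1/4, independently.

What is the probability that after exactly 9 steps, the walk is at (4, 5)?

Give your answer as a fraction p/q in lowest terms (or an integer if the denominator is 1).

Let h be the number of horizontal steps (so 9-h are vertical). To end at (4,5) need (h+4)/2 right-steps and ((9-h)+5)/2 up-steps.
Sum over h with 4 ≤ h ≤ 4, h ≡ 0 (mod 2), 9-h ≡ 1 (mod 2):
h=4: C(9,4)·C(4,4)·C(5,5) = 126·1·1 = 126
Total favorable: 126
Total paths: 4^9 = 262144
P = 126/262144 = 63/131072

Answer: 63/131072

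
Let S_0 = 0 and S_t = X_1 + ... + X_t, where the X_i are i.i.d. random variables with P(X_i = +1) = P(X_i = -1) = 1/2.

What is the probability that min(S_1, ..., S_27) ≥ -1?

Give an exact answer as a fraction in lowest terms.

Answer: 5014575/16777216

Derivation:
Let f(t,s) = #length-t paths at position s with S_1..S_t all ≥ -1.
f(t,s) = f(t-1,s-1) + f(t-1,s+1) for s ≥ -1; f(t,s) = 0 for s < -1.
t=0: f(0,0)=1
t=1: f(1,-1)=1 f(1,1)=1
t=2: f(2,0)=2 f(2,2)=1
t=3: f(3,-1)=2 f(3,1)=3 f(3,3)=1
t=4: f(4,0)=5 f(4,2)=4 f(4,4)=1
t=5: f(5,-1)=5 f(5,1)=9 f(5,3)=5 f(5,5)=1
t=6: f(6,0)=14 f(6,2)=14 f(6,4)=6 f(6,6)=1
t=7: f(7,-1)=14 f(7,1)=28 f(7,3)=20 f(7,5)=7 f(7,7)=1
t=8: f(8,0)=42 f(8,2)=48 f(8,4)=27 f(8,6)=8 f(8,8)=1
t=9: f(9,-1)=42 f(9,1)=90 f(9,3)=75 f(9,5)=35 f(9,7)=9 f(9,9)=1
t=10: f(10,0)=132 f(10,2)=165 f(10,4)=110 f(10,6)=44 f(10,8)=10 f(10,10)=1
t=11: f(11,-1)=132 f(11,1)=297 f(11,3)=275 f(11,5)=154 f(11,7)=54 f(11,9)=11 f(11,11)=1
t=12: f(12,0)=429 f(12,2)=572 f(12,4)=429 f(12,6)=208 f(12,8)=65 f(12,10)=12 f(12,12)=1
t=13: f(13,-1)=429 f(13,1)=1001 f(13,3)=1001 f(13,5)=637 f(13,7)=273 f(13,9)=77 f(13,11)=13 f(13,13)=1
t=14: f(14,0)=1430 f(14,2)=2002 f(14,4)=1638 f(14,6)=910 f(14,8)=350 f(14,10)=90 f(14,12)=14 f(14,14)=1
t=15: f(15,-1)=1430 f(15,1)=3432 f(15,3)=3640 f(15,5)=2548 f(15,7)=1260 f(15,9)=440 f(15,11)=104 f(15,13)=15 f(15,15)=1
t=16: f(16,0)=4862 f(16,2)=7072 f(16,4)=6188 f(16,6)=3808 f(16,8)=1700 f(16,10)=544 f(16,12)=119 f(16,14)=16 f(16,16)=1
t=17: f(17,-1)=4862 f(17,1)=11934 f(17,3)=13260 f(17,5)=9996 f(17,7)=5508 f(17,9)=2244 f(17,11)=663 f(17,13)=135 f(17,15)=17 f(17,17)=1
t=18: f(18,0)=16796 f(18,2)=25194 f(18,4)=23256 f(18,6)=15504 f(18,8)=7752 f(18,10)=2907 f(18,12)=798 f(18,14)=152 f(18,16)=18 f(18,18)=1
t=19: f(19,-1)=16796 f(19,1)=41990 f(19,3)=48450 f(19,5)=38760 f(19,7)=23256 f(19,9)=10659 f(19,11)=3705 f(19,13)=950 f(19,15)=170 f(19,17)=19 f(19,19)=1
t=20: f(20,0)=58786 f(20,2)=90440 f(20,4)=87210 f(20,6)=62016 f(20,8)=33915 f(20,10)=14364 f(20,12)=4655 f(20,14)=1120 f(20,16)=189 f(20,18)=20 f(20,20)=1
t=21: f(21,-1)=58786 f(21,1)=149226 f(21,3)=177650 f(21,5)=149226 f(21,7)=95931 f(21,9)=48279 f(21,11)=19019 f(21,13)=5775 f(21,15)=1309 f(21,17)=209 f(21,19)=21 f(21,21)=1
t=22: f(22,0)=208012 f(22,2)=326876 f(22,4)=326876 f(22,6)=245157 f(22,8)=144210 f(22,10)=67298 f(22,12)=24794 f(22,14)=7084 f(22,16)=1518 f(22,18)=230 f(22,20)=22 f(22,22)=1
t=23: f(23,-1)=208012 f(23,1)=534888 f(23,3)=653752 f(23,5)=572033 f(23,7)=389367 f(23,9)=211508 f(23,11)=92092 f(23,13)=31878 f(23,15)=8602 f(23,17)=1748 f(23,19)=252 f(23,21)=23 f(23,23)=1
t=24: f(24,0)=742900 f(24,2)=1188640 f(24,4)=1225785 f(24,6)=961400 f(24,8)=600875 f(24,10)=303600 f(24,12)=123970 f(24,14)=40480 f(24,16)=10350 f(24,18)=2000 f(24,20)=275 f(24,22)=24 f(24,24)=1
t=25: f(25,-1)=742900 f(25,1)=1931540 f(25,3)=2414425 f(25,5)=2187185 f(25,7)=1562275 f(25,9)=904475 f(25,11)=427570 f(25,13)=164450 f(25,15)=50830 f(25,17)=12350 f(25,19)=2275 f(25,21)=299 f(25,23)=25 f(25,25)=1
t=26: f(26,0)=2674440 f(26,2)=4345965 f(26,4)=4601610 f(26,6)=3749460 f(26,8)=2466750 f(26,10)=1332045 f(26,12)=592020 f(26,14)=215280 f(26,16)=63180 f(26,18)=14625 f(26,20)=2574 f(26,22)=324 f(26,24)=26 f(26,26)=1
t=27: f(27,-1)=2674440 f(27,1)=7020405 f(27,3)=8947575 f(27,5)=8351070 f(27,7)=6216210 f(27,9)=3798795 f(27,11)=1924065 f(27,13)=807300 f(27,15)=278460 f(27,17)=77805 f(27,19)=17199 f(27,21)=2898 f(27,23)=350 f(27,25)=27 f(27,27)=1
Σ_s f(27,s) = 40116600
P = 40116600/134217728 = 5014575/16777216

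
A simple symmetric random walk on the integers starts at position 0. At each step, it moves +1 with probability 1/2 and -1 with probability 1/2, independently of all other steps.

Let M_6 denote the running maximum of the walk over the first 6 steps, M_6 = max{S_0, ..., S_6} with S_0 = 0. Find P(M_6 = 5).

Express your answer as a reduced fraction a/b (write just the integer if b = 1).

Answer: 1/64

Derivation:
Let M_6 = max(S_0,...,S_6). Use the reflection principle: for j ≥ 1, #{paths with M_6 ≥ j} = #{S_6 ≥ j} + #{S_6 ≥ j+1}.
By reflection, #{M_6 ≥ 5} = #{S_6 ≥ 5} + #{S_6 ≥ 6} = 1 + 1 = 2.
#{M_6 ≥ 6} = #{S_6 ≥ 6} + #{S_6 ≥ 7} = 1 + 0 = 1.
#{M_6 = 5} = 2 - 1 = 1.
P(M_6 = 5) = 1/64 = 1/64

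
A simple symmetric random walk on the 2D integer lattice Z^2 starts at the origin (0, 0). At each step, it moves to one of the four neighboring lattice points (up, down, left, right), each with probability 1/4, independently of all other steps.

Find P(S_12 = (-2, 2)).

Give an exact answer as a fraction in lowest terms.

Let h be the number of horizontal steps (so 12-h are vertical). To end at (-2,2) need (h-2)/2 right-steps and ((12-h)+2)/2 up-steps.
Sum over h with 2 ≤ h ≤ 10, h ≡ 0 (mod 2), 12-h ≡ 0 (mod 2):
h=2: C(12,2)·C(2,0)·C(10,6) = 66·1·210 = 13860
h=4: C(12,4)·C(4,1)·C(8,5) = 495·4·56 = 110880
h=6: C(12,6)·C(6,2)·C(6,4) = 924·15·15 = 207900
h=8: C(12,8)·C(8,3)·C(4,3) = 495·56·4 = 110880
h=10: C(12,10)·C(10,4)·C(2,2) = 66·210·1 = 13860
Total favorable: 457380
Total paths: 4^12 = 16777216
P = 457380/16777216 = 114345/4194304

Answer: 114345/4194304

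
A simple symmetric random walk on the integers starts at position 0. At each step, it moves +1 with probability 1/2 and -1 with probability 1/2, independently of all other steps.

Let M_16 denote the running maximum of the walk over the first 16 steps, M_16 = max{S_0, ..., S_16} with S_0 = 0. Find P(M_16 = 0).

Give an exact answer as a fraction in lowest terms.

Let M_16 = max(S_0,...,S_16). Use the reflection principle: for j ≥ 1, #{paths with M_16 ≥ j} = #{S_16 ≥ j} + #{S_16 ≥ j+1}.
P(M_16 ≥ 0) = 1 since S_0 = 0, so #{M_16 ≥ 0} = 65536.
#{M_16 ≥ 1} = #{S_16 ≥ 1} + #{S_16 ≥ 2} = 26333 + 26333 = 52666.
#{M_16 = 0} = 65536 - 52666 = 12870.
P(M_16 = 0) = 12870/65536 = 6435/32768

Answer: 6435/32768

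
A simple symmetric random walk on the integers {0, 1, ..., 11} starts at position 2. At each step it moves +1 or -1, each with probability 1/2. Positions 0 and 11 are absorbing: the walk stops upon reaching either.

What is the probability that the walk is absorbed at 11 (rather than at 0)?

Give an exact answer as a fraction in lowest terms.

Symmetric walk (p = 1/2): the harmonic-function argument gives P(hit 11 before 0 | start at 2) = a/N.
P = 2/11 = 2/11

Answer: 2/11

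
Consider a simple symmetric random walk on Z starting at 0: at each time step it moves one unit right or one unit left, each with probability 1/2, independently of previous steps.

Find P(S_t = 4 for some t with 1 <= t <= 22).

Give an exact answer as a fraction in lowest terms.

Count via complement. Let g(t,s) = #length-t paths at position s with S_1..S_t all ≠ 4.
g(t,s) = g(t-1,s-1) + g(t-1,s+1) for s ≠ 4; g(t,4) = 0.
t=0: g(0,0)=1
t=1: g(1,-1)=1 g(1,1)=1
t=2: g(2,-2)=1 g(2,0)=2 g(2,2)=1
t=3: g(3,-3)=1 g(3,-1)=3 g(3,1)=3 g(3,3)=1
t=4: g(4,-4)=1 g(4,-2)=4 g(4,0)=6 g(4,2)=4
t=5: g(5,-5)=1 g(5,-3)=5 g(5,-1)=10 g(5,1)=10 g(5,3)=4
t=6: g(6,-6)=1 g(6,-4)=6 g(6,-2)=15 g(6,0)=20 g(6,2)=14
t=7: g(7,-7)=1 g(7,-5)=7 g(7,-3)=21 g(7,-1)=35 g(7,1)=34 g(7,3)=14
t=8: g(8,-8)=1 g(8,-6)=8 g(8,-4)=28 g(8,-2)=56 g(8,0)=69 g(8,2)=48
t=9: g(9,-9)=1 g(9,-7)=9 g(9,-5)=36 g(9,-3)=84 g(9,-1)=125 g(9,1)=117 g(9,3)=48
t=10: g(10,-10)=1 g(10,-8)=10 g(10,-6)=45 g(10,-4)=120 g(10,-2)=209 g(10,0)=242 g(10,2)=165
t=11: g(11,-11)=1 g(11,-9)=11 g(11,-7)=55 g(11,-5)=165 g(11,-3)=329 g(11,-1)=451 g(11,1)=407 g(11,3)=165
t=12: g(12,-12)=1 g(12,-10)=12 g(12,-8)=66 g(12,-6)=220 g(12,-4)=494 g(12,-2)=780 g(12,0)=858 g(12,2)=572
t=13: g(13,-13)=1 g(13,-11)=13 g(13,-9)=78 g(13,-7)=286 g(13,-5)=714 g(13,-3)=1274 g(13,-1)=1638 g(13,1)=1430 g(13,3)=572
t=14: g(14,-14)=1 g(14,-12)=14 g(14,-10)=91 g(14,-8)=364 g(14,-6)=1000 g(14,-4)=1988 g(14,-2)=2912 g(14,0)=3068 g(14,2)=2002
t=15: g(15,-15)=1 g(15,-13)=15 g(15,-11)=105 g(15,-9)=455 g(15,-7)=1364 g(15,-5)=2988 g(15,-3)=4900 g(15,-1)=5980 g(15,1)=5070 g(15,3)=2002
t=16: g(16,-16)=1 g(16,-14)=16 g(16,-12)=120 g(16,-10)=560 g(16,-8)=1819 g(16,-6)=4352 g(16,-4)=7888 g(16,-2)=10880 g(16,0)=11050 g(16,2)=7072
t=17: g(17,-17)=1 g(17,-15)=17 g(17,-13)=136 g(17,-11)=680 g(17,-9)=2379 g(17,-7)=6171 g(17,-5)=12240 g(17,-3)=18768 g(17,-1)=21930 g(17,1)=18122 g(17,3)=7072
t=18: g(18,-18)=1 g(18,-16)=18 g(18,-14)=153 g(18,-12)=816 g(18,-10)=3059 g(18,-8)=8550 g(18,-6)=18411 g(18,-4)=31008 g(18,-2)=40698 g(18,0)=40052 g(18,2)=25194
t=19: g(19,-19)=1 g(19,-17)=19 g(19,-15)=171 g(19,-13)=969 g(19,-11)=3875 g(19,-9)=11609 g(19,-7)=26961 g(19,-5)=49419 g(19,-3)=71706 g(19,-1)=80750 g(19,1)=65246 g(19,3)=25194
t=20: g(20,-20)=1 g(20,-18)=20 g(20,-16)=190 g(20,-14)=1140 g(20,-12)=4844 g(20,-10)=15484 g(20,-8)=38570 g(20,-6)=76380 g(20,-4)=121125 g(20,-2)=152456 g(20,0)=145996 g(20,2)=90440
t=21: g(21,-21)=1 g(21,-19)=21 g(21,-17)=210 g(21,-15)=1330 g(21,-13)=5984 g(21,-11)=20328 g(21,-9)=54054 g(21,-7)=114950 g(21,-5)=197505 g(21,-3)=273581 g(21,-1)=298452 g(21,1)=236436 g(21,3)=90440
t=22: g(22,-22)=1 g(22,-20)=22 g(22,-18)=231 g(22,-16)=1540 g(22,-14)=7314 g(22,-12)=26312 g(22,-10)=74382 g(22,-8)=169004 g(22,-6)=312455 g(22,-4)=471086 g(22,-2)=572033 g(22,0)=534888 g(22,2)=326876
Paths never hitting 4: Σ_s g(22,s) = 2496144
Paths hitting 4: 2^22 - 2496144 = 1698160
P = 1698160/4194304 = 106135/262144

Answer: 106135/262144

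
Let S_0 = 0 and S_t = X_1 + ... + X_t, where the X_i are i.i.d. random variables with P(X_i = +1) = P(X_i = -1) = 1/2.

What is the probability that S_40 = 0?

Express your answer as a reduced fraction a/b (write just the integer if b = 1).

To return to 0 after 40 steps: need exactly 20 steps of +1 and 20 of -1.
Favorable paths: C(40,20) = 137846528820
Total paths: 2^40 = 1099511627776
P = 137846528820/1099511627776 = 34461632205/274877906944

Answer: 34461632205/274877906944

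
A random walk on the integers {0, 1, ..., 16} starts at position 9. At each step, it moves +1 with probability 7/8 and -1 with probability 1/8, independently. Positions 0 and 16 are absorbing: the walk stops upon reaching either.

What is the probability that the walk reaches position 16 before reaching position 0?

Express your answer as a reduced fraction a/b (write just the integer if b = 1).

Answer: 5538821624343/5538821761600

Derivation:
Biased walk: p = 7/8, q = 1/8, r = q/p = 1/7
Gambler's ruin: P(hit 16 before 0 | start at 9) = (1 - r^a)/(1 - r^N)
r^9 = 1/40353607; r^16 = 1/33232930569601
P = (1 - 1/40353607) / (1 - 1/33232930569601) = 40353606/40353607 / 33232930569600/33232930569601 = 5538821624343/5538821761600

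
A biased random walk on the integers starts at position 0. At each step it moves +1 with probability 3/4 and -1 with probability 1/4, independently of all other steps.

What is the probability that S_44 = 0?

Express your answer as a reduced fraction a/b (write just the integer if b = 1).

Answer: 8253606875466556048185/38685626227668133590597632

Derivation:
To be at 0 after 44 steps: need exactly 22 steps of +1 and 22 of -1.
Number of such sequences: C(44,22) = 2104098963720
Each has probability (3/4)^22 · (1/4)^22 = 31381059609/309485009821345068724781056
P = 2104098963720 · 31381059609/309485009821345068724781056 = 8253606875466556048185/38685626227668133590597632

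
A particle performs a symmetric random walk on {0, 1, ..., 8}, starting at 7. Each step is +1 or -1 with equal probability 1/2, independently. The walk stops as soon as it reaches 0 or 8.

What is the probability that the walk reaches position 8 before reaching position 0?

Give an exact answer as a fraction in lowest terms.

Symmetric walk (p = 1/2): the harmonic-function argument gives P(hit 8 before 0 | start at 7) = a/N.
P = 7/8 = 7/8

Answer: 7/8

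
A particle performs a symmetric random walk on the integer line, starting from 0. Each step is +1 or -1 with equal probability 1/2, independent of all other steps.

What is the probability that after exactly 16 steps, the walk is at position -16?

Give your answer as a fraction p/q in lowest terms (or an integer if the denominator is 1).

To reach position -16 after 16 steps: need 0 steps of +1 and 16 of -1.
Favorable paths: C(16,0) = 1
Total paths: 2^16 = 65536
P = 1/65536 = 1/65536

Answer: 1/65536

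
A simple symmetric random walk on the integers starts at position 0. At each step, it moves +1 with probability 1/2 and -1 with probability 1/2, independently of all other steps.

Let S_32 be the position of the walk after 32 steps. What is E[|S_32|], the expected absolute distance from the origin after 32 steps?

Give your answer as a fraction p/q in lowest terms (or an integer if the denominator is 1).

S_32 takes values m ≡ 0 (mod 2) with |m| ≤ 32; P(S_32=m) = C(32,(32+m)/2)/2^32.
Total paths: 2^32 = 4294967296
Distribution: P(S=-32)=1/4294967296, P(S=-30)=32/4294967296, P(S=-28)=496/4294967296, P(S=-26)=4960/4294967296, P(S=-24)=35960/4294967296, P(S=-22)=201376/4294967296, P(S=-20)=906192/4294967296, P(S=-18)=3365856/4294967296, P(S=-16)=10518300/4294967296, P(S=-14)=28048800/4294967296, P(S=-12)=64512240/4294967296, P(S=-10)=129024480/4294967296, P(S=-8)=225792840/4294967296, P(S=-6)=347373600/4294967296, P(S=-4)=471435600/4294967296, P(S=-2)=565722720/4294967296, P(S=0)=601080390/4294967296, P(S=2)=565722720/4294967296, P(S=4)=471435600/4294967296, P(S=6)=347373600/4294967296, P(S=8)=225792840/4294967296, P(S=10)=129024480/4294967296, P(S=12)=64512240/4294967296, P(S=14)=28048800/4294967296, P(S=16)=10518300/4294967296, P(S=18)=3365856/4294967296, P(S=20)=906192/4294967296, P(S=22)=201376/4294967296, P(S=24)=35960/4294967296, P(S=26)=4960/4294967296, P(S=28)=496/4294967296, P(S=30)=32/4294967296, P(S=32)=1/4294967296
E[|S_32|] = Σ_m |m|·P(S_32=m) = 19234572480/4294967296 = 300540195/67108864

Answer: 300540195/67108864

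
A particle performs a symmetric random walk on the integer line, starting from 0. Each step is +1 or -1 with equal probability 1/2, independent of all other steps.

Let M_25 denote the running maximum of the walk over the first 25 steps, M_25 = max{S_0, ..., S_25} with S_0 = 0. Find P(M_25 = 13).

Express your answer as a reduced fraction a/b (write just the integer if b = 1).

Answer: 44275/8388608

Derivation:
Let M_25 = max(S_0,...,S_25). Use the reflection principle: for j ≥ 1, #{paths with M_25 ≥ j} = #{S_25 ≥ j} + #{S_25 ≥ j+1}.
By reflection, #{M_25 ≥ 13} = #{S_25 ≥ 13} + #{S_25 ≥ 14} = 245506 + 68406 = 313912.
#{M_25 ≥ 14} = #{S_25 ≥ 14} + #{S_25 ≥ 15} = 68406 + 68406 = 136812.
#{M_25 = 13} = 313912 - 136812 = 177100.
P(M_25 = 13) = 177100/33554432 = 44275/8388608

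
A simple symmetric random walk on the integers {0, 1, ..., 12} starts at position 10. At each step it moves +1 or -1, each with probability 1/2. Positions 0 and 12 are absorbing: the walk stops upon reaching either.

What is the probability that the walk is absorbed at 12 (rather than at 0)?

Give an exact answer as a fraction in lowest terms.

Symmetric walk (p = 1/2): the harmonic-function argument gives P(hit 12 before 0 | start at 10) = a/N.
P = 10/12 = 5/6

Answer: 5/6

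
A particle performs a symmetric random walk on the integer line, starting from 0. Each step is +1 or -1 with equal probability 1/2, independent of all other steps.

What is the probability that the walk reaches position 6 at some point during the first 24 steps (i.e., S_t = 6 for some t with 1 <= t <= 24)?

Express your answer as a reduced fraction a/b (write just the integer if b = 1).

Count via complement. Let g(t,s) = #length-t paths at position s with S_1..S_t all ≠ 6.
g(t,s) = g(t-1,s-1) + g(t-1,s+1) for s ≠ 6; g(t,6) = 0.
t=0: g(0,0)=1
t=1: g(1,-1)=1 g(1,1)=1
t=2: g(2,-2)=1 g(2,0)=2 g(2,2)=1
t=3: g(3,-3)=1 g(3,-1)=3 g(3,1)=3 g(3,3)=1
t=4: g(4,-4)=1 g(4,-2)=4 g(4,0)=6 g(4,2)=4 g(4,4)=1
t=5: g(5,-5)=1 g(5,-3)=5 g(5,-1)=10 g(5,1)=10 g(5,3)=5 g(5,5)=1
t=6: g(6,-6)=1 g(6,-4)=6 g(6,-2)=15 g(6,0)=20 g(6,2)=15 g(6,4)=6
t=7: g(7,-7)=1 g(7,-5)=7 g(7,-3)=21 g(7,-1)=35 g(7,1)=35 g(7,3)=21 g(7,5)=6
t=8: g(8,-8)=1 g(8,-6)=8 g(8,-4)=28 g(8,-2)=56 g(8,0)=70 g(8,2)=56 g(8,4)=27
t=9: g(9,-9)=1 g(9,-7)=9 g(9,-5)=36 g(9,-3)=84 g(9,-1)=126 g(9,1)=126 g(9,3)=83 g(9,5)=27
t=10: g(10,-10)=1 g(10,-8)=10 g(10,-6)=45 g(10,-4)=120 g(10,-2)=210 g(10,0)=252 g(10,2)=209 g(10,4)=110
t=11: g(11,-11)=1 g(11,-9)=11 g(11,-7)=55 g(11,-5)=165 g(11,-3)=330 g(11,-1)=462 g(11,1)=461 g(11,3)=319 g(11,5)=110
t=12: g(12,-12)=1 g(12,-10)=12 g(12,-8)=66 g(12,-6)=220 g(12,-4)=495 g(12,-2)=792 g(12,0)=923 g(12,2)=780 g(12,4)=429
t=13: g(13,-13)=1 g(13,-11)=13 g(13,-9)=78 g(13,-7)=286 g(13,-5)=715 g(13,-3)=1287 g(13,-1)=1715 g(13,1)=1703 g(13,3)=1209 g(13,5)=429
t=14: g(14,-14)=1 g(14,-12)=14 g(14,-10)=91 g(14,-8)=364 g(14,-6)=1001 g(14,-4)=2002 g(14,-2)=3002 g(14,0)=3418 g(14,2)=2912 g(14,4)=1638
t=15: g(15,-15)=1 g(15,-13)=15 g(15,-11)=105 g(15,-9)=455 g(15,-7)=1365 g(15,-5)=3003 g(15,-3)=5004 g(15,-1)=6420 g(15,1)=6330 g(15,3)=4550 g(15,5)=1638
t=16: g(16,-16)=1 g(16,-14)=16 g(16,-12)=120 g(16,-10)=560 g(16,-8)=1820 g(16,-6)=4368 g(16,-4)=8007 g(16,-2)=11424 g(16,0)=12750 g(16,2)=10880 g(16,4)=6188
t=17: g(17,-17)=1 g(17,-15)=17 g(17,-13)=136 g(17,-11)=680 g(17,-9)=2380 g(17,-7)=6188 g(17,-5)=12375 g(17,-3)=19431 g(17,-1)=24174 g(17,1)=23630 g(17,3)=17068 g(17,5)=6188
t=18: g(18,-18)=1 g(18,-16)=18 g(18,-14)=153 g(18,-12)=816 g(18,-10)=3060 g(18,-8)=8568 g(18,-6)=18563 g(18,-4)=31806 g(18,-2)=43605 g(18,0)=47804 g(18,2)=40698 g(18,4)=23256
t=19: g(19,-19)=1 g(19,-17)=19 g(19,-15)=171 g(19,-13)=969 g(19,-11)=3876 g(19,-9)=11628 g(19,-7)=27131 g(19,-5)=50369 g(19,-3)=75411 g(19,-1)=91409 g(19,1)=88502 g(19,3)=63954 g(19,5)=23256
t=20: g(20,-20)=1 g(20,-18)=20 g(20,-16)=190 g(20,-14)=1140 g(20,-12)=4845 g(20,-10)=15504 g(20,-8)=38759 g(20,-6)=77500 g(20,-4)=125780 g(20,-2)=166820 g(20,0)=179911 g(20,2)=152456 g(20,4)=87210
t=21: g(21,-21)=1 g(21,-19)=21 g(21,-17)=210 g(21,-15)=1330 g(21,-13)=5985 g(21,-11)=20349 g(21,-9)=54263 g(21,-7)=116259 g(21,-5)=203280 g(21,-3)=292600 g(21,-1)=346731 g(21,1)=332367 g(21,3)=239666 g(21,5)=87210
t=22: g(22,-22)=1 g(22,-20)=22 g(22,-18)=231 g(22,-16)=1540 g(22,-14)=7315 g(22,-12)=26334 g(22,-10)=74612 g(22,-8)=170522 g(22,-6)=319539 g(22,-4)=495880 g(22,-2)=639331 g(22,0)=679098 g(22,2)=572033 g(22,4)=326876
t=23: g(23,-23)=1 g(23,-21)=23 g(23,-19)=253 g(23,-17)=1771 g(23,-15)=8855 g(23,-13)=33649 g(23,-11)=100946 g(23,-9)=245134 g(23,-7)=490061 g(23,-5)=815419 g(23,-3)=1135211 g(23,-1)=1318429 g(23,1)=1251131 g(23,3)=898909 g(23,5)=326876
t=24: g(24,-24)=1 g(24,-22)=24 g(24,-20)=276 g(24,-18)=2024 g(24,-16)=10626 g(24,-14)=42504 g(24,-12)=134595 g(24,-10)=346080 g(24,-8)=735195 g(24,-6)=1305480 g(24,-4)=1950630 g(24,-2)=2453640 g(24,0)=2569560 g(24,2)=2150040 g(24,4)=1225785
Paths never hitting 6: Σ_s g(24,s) = 12926460
Paths hitting 6: 2^24 - 12926460 = 3850756
P = 3850756/16777216 = 962689/4194304

Answer: 962689/4194304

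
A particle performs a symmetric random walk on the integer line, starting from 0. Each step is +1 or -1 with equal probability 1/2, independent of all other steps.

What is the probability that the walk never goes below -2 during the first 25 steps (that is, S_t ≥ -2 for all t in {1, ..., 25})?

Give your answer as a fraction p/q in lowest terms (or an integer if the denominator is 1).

Answer: 928625/2097152

Derivation:
Let f(t,s) = #length-t paths at position s with S_1..S_t all ≥ -2.
f(t,s) = f(t-1,s-1) + f(t-1,s+1) for s ≥ -2; f(t,s) = 0 for s < -2.
t=0: f(0,0)=1
t=1: f(1,-1)=1 f(1,1)=1
t=2: f(2,-2)=1 f(2,0)=2 f(2,2)=1
t=3: f(3,-1)=3 f(3,1)=3 f(3,3)=1
t=4: f(4,-2)=3 f(4,0)=6 f(4,2)=4 f(4,4)=1
t=5: f(5,-1)=9 f(5,1)=10 f(5,3)=5 f(5,5)=1
t=6: f(6,-2)=9 f(6,0)=19 f(6,2)=15 f(6,4)=6 f(6,6)=1
t=7: f(7,-1)=28 f(7,1)=34 f(7,3)=21 f(7,5)=7 f(7,7)=1
t=8: f(8,-2)=28 f(8,0)=62 f(8,2)=55 f(8,4)=28 f(8,6)=8 f(8,8)=1
t=9: f(9,-1)=90 f(9,1)=117 f(9,3)=83 f(9,5)=36 f(9,7)=9 f(9,9)=1
t=10: f(10,-2)=90 f(10,0)=207 f(10,2)=200 f(10,4)=119 f(10,6)=45 f(10,8)=10 f(10,10)=1
t=11: f(11,-1)=297 f(11,1)=407 f(11,3)=319 f(11,5)=164 f(11,7)=55 f(11,9)=11 f(11,11)=1
t=12: f(12,-2)=297 f(12,0)=704 f(12,2)=726 f(12,4)=483 f(12,6)=219 f(12,8)=66 f(12,10)=12 f(12,12)=1
t=13: f(13,-1)=1001 f(13,1)=1430 f(13,3)=1209 f(13,5)=702 f(13,7)=285 f(13,9)=78 f(13,11)=13 f(13,13)=1
t=14: f(14,-2)=1001 f(14,0)=2431 f(14,2)=2639 f(14,4)=1911 f(14,6)=987 f(14,8)=363 f(14,10)=91 f(14,12)=14 f(14,14)=1
t=15: f(15,-1)=3432 f(15,1)=5070 f(15,3)=4550 f(15,5)=2898 f(15,7)=1350 f(15,9)=454 f(15,11)=105 f(15,13)=15 f(15,15)=1
t=16: f(16,-2)=3432 f(16,0)=8502 f(16,2)=9620 f(16,4)=7448 f(16,6)=4248 f(16,8)=1804 f(16,10)=559 f(16,12)=120 f(16,14)=16 f(16,16)=1
t=17: f(17,-1)=11934 f(17,1)=18122 f(17,3)=17068 f(17,5)=11696 f(17,7)=6052 f(17,9)=2363 f(17,11)=679 f(17,13)=136 f(17,15)=17 f(17,17)=1
t=18: f(18,-2)=11934 f(18,0)=30056 f(18,2)=35190 f(18,4)=28764 f(18,6)=17748 f(18,8)=8415 f(18,10)=3042 f(18,12)=815 f(18,14)=153 f(18,16)=18 f(18,18)=1
t=19: f(19,-1)=41990 f(19,1)=65246 f(19,3)=63954 f(19,5)=46512 f(19,7)=26163 f(19,9)=11457 f(19,11)=3857 f(19,13)=968 f(19,15)=171 f(19,17)=19 f(19,19)=1
t=20: f(20,-2)=41990 f(20,0)=107236 f(20,2)=129200 f(20,4)=110466 f(20,6)=72675 f(20,8)=37620 f(20,10)=15314 f(20,12)=4825 f(20,14)=1139 f(20,16)=190 f(20,18)=20 f(20,20)=1
t=21: f(21,-1)=149226 f(21,1)=236436 f(21,3)=239666 f(21,5)=183141 f(21,7)=110295 f(21,9)=52934 f(21,11)=20139 f(21,13)=5964 f(21,15)=1329 f(21,17)=210 f(21,19)=21 f(21,21)=1
t=22: f(22,-2)=149226 f(22,0)=385662 f(22,2)=476102 f(22,4)=422807 f(22,6)=293436 f(22,8)=163229 f(22,10)=73073 f(22,12)=26103 f(22,14)=7293 f(22,16)=1539 f(22,18)=231 f(22,20)=22 f(22,22)=1
t=23: f(23,-1)=534888 f(23,1)=861764 f(23,3)=898909 f(23,5)=716243 f(23,7)=456665 f(23,9)=236302 f(23,11)=99176 f(23,13)=33396 f(23,15)=8832 f(23,17)=1770 f(23,19)=253 f(23,21)=23 f(23,23)=1
t=24: f(24,-2)=534888 f(24,0)=1396652 f(24,2)=1760673 f(24,4)=1615152 f(24,6)=1172908 f(24,8)=692967 f(24,10)=335478 f(24,12)=132572 f(24,14)=42228 f(24,16)=10602 f(24,18)=2023 f(24,20)=276 f(24,22)=24 f(24,24)=1
t=25: f(25,-1)=1931540 f(25,1)=3157325 f(25,3)=3375825 f(25,5)=2788060 f(25,7)=1865875 f(25,9)=1028445 f(25,11)=468050 f(25,13)=174800 f(25,15)=52830 f(25,17)=12625 f(25,19)=2299 f(25,21)=300 f(25,23)=25 f(25,25)=1
Σ_s f(25,s) = 14858000
P = 14858000/33554432 = 928625/2097152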